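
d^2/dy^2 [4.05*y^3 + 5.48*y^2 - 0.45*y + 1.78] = 24.3*y + 10.96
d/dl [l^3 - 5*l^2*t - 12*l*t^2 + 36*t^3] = 3*l^2 - 10*l*t - 12*t^2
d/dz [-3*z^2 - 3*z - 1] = -6*z - 3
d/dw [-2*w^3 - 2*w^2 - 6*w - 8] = -6*w^2 - 4*w - 6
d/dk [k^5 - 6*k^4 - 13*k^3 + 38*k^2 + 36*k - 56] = 5*k^4 - 24*k^3 - 39*k^2 + 76*k + 36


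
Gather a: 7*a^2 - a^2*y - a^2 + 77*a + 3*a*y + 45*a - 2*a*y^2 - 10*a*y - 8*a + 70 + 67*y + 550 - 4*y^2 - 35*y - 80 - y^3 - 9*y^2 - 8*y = a^2*(6 - y) + a*(-2*y^2 - 7*y + 114) - y^3 - 13*y^2 + 24*y + 540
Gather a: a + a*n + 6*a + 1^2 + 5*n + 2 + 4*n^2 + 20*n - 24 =a*(n + 7) + 4*n^2 + 25*n - 21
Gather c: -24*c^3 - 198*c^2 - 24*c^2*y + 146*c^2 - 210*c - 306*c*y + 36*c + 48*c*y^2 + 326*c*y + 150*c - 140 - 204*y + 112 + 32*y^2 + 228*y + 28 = -24*c^3 + c^2*(-24*y - 52) + c*(48*y^2 + 20*y - 24) + 32*y^2 + 24*y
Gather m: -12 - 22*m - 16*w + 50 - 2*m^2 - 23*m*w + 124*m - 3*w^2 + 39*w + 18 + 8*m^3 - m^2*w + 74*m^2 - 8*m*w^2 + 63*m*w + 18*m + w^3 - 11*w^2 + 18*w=8*m^3 + m^2*(72 - w) + m*(-8*w^2 + 40*w + 120) + w^3 - 14*w^2 + 41*w + 56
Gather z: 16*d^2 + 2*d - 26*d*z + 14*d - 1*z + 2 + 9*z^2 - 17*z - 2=16*d^2 + 16*d + 9*z^2 + z*(-26*d - 18)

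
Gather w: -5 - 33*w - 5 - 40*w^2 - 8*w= -40*w^2 - 41*w - 10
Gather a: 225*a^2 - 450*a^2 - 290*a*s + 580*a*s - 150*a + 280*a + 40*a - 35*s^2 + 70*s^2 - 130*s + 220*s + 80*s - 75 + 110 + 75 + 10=-225*a^2 + a*(290*s + 170) + 35*s^2 + 170*s + 120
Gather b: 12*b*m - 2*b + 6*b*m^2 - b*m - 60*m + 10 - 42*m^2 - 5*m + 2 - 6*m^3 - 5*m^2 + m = b*(6*m^2 + 11*m - 2) - 6*m^3 - 47*m^2 - 64*m + 12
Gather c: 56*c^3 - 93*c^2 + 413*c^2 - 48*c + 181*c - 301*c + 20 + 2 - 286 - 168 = 56*c^3 + 320*c^2 - 168*c - 432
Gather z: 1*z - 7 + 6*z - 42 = 7*z - 49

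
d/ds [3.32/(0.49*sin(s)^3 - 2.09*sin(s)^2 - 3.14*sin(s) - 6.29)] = (-4.8804*sin(s)^2 + 13.8776*sin(s) + 10.4248)*cos(s)/(-0.49*sin(s)^3 + 2.09*sin(s)^2 + 3.14*sin(s) + 6.29)^2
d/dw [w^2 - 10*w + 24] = 2*w - 10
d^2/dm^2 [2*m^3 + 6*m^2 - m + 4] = 12*m + 12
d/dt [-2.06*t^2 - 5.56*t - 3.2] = -4.12*t - 5.56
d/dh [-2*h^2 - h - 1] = -4*h - 1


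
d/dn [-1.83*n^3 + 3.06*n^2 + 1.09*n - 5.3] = -5.49*n^2 + 6.12*n + 1.09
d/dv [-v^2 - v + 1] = -2*v - 1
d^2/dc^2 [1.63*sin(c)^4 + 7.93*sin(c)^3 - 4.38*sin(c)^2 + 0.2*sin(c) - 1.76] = -26.08*sin(c)^4 - 71.37*sin(c)^3 + 37.08*sin(c)^2 + 47.38*sin(c) - 8.76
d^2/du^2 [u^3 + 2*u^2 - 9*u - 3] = 6*u + 4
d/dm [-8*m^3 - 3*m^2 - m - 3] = -24*m^2 - 6*m - 1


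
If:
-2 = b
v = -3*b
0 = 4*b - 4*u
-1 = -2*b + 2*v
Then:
No Solution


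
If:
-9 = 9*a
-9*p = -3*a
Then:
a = -1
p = -1/3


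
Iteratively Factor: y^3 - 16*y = (y + 4)*(y^2 - 4*y) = y*(y + 4)*(y - 4)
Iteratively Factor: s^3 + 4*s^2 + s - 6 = (s + 2)*(s^2 + 2*s - 3) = (s - 1)*(s + 2)*(s + 3)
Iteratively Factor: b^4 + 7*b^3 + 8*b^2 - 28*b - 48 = (b - 2)*(b^3 + 9*b^2 + 26*b + 24) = (b - 2)*(b + 2)*(b^2 + 7*b + 12) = (b - 2)*(b + 2)*(b + 4)*(b + 3)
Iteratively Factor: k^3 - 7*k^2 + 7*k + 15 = (k + 1)*(k^2 - 8*k + 15) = (k - 3)*(k + 1)*(k - 5)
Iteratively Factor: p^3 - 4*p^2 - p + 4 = (p + 1)*(p^2 - 5*p + 4) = (p - 4)*(p + 1)*(p - 1)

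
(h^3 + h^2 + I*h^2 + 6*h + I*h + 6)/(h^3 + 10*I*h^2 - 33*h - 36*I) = (h^2 + h*(1 - 2*I) - 2*I)/(h^2 + 7*I*h - 12)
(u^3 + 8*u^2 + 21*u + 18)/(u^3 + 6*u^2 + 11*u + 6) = (u + 3)/(u + 1)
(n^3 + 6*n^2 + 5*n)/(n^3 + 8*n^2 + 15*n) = (n + 1)/(n + 3)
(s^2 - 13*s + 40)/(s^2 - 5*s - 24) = (s - 5)/(s + 3)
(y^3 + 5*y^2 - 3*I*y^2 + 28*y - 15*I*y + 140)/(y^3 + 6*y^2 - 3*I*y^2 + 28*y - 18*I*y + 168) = (y + 5)/(y + 6)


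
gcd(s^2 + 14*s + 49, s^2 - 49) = s + 7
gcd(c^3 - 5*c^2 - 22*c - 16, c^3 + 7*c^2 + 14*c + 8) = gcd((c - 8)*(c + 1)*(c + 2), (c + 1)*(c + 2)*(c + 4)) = c^2 + 3*c + 2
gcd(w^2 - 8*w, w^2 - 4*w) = w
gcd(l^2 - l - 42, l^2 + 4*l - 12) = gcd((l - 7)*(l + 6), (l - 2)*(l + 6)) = l + 6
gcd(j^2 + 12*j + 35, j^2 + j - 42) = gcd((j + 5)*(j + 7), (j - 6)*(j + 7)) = j + 7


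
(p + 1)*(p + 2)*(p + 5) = p^3 + 8*p^2 + 17*p + 10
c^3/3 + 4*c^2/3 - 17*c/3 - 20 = (c/3 + 1)*(c - 4)*(c + 5)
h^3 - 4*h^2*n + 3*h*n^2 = h*(h - 3*n)*(h - n)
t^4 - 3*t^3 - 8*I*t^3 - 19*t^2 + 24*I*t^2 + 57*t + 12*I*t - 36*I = (t - 3)*(t - 4*I)*(t - 3*I)*(t - I)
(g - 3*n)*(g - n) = g^2 - 4*g*n + 3*n^2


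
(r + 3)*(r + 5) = r^2 + 8*r + 15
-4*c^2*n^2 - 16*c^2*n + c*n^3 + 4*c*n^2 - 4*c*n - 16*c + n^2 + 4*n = (-4*c + n)*(n + 4)*(c*n + 1)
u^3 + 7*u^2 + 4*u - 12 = (u - 1)*(u + 2)*(u + 6)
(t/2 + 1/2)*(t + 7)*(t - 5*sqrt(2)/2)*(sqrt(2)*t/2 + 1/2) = sqrt(2)*t^4/4 - t^3 + 2*sqrt(2)*t^3 - 8*t^2 + 9*sqrt(2)*t^2/8 - 5*sqrt(2)*t - 7*t - 35*sqrt(2)/8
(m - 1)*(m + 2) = m^2 + m - 2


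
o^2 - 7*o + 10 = (o - 5)*(o - 2)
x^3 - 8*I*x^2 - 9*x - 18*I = (x - 6*I)*(x - 3*I)*(x + I)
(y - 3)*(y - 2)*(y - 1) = y^3 - 6*y^2 + 11*y - 6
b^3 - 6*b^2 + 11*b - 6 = (b - 3)*(b - 2)*(b - 1)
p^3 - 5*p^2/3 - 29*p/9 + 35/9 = (p - 7/3)*(p - 1)*(p + 5/3)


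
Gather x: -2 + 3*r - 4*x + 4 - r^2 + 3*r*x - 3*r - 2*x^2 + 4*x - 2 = -r^2 + 3*r*x - 2*x^2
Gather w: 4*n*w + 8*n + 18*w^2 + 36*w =8*n + 18*w^2 + w*(4*n + 36)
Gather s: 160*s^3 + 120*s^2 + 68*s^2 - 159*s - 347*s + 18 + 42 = 160*s^3 + 188*s^2 - 506*s + 60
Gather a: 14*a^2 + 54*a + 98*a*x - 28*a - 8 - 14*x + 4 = 14*a^2 + a*(98*x + 26) - 14*x - 4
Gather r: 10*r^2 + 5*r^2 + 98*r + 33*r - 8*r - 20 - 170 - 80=15*r^2 + 123*r - 270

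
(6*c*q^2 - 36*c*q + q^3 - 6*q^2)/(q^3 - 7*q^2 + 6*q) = (6*c + q)/(q - 1)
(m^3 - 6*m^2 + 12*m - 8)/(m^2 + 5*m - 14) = (m^2 - 4*m + 4)/(m + 7)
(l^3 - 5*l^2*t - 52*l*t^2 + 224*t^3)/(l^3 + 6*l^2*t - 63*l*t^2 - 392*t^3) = (l - 4*t)/(l + 7*t)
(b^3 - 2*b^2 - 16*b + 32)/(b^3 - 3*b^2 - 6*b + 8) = (b^2 + 2*b - 8)/(b^2 + b - 2)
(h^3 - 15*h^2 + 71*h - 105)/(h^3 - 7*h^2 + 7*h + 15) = (h - 7)/(h + 1)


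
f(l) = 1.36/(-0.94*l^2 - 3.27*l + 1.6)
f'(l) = 1.36*(1.88*l + 3.27)/(-0.94*l^2 - 3.27*l + 1.6)^2 = (2.5568*l + 4.4472)/(0.94*l^2 + 3.27*l - 1.6)^2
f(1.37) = -0.29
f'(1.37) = 0.37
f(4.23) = -0.05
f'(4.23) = 0.02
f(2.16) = -0.14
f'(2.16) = 0.10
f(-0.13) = 0.68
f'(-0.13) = 1.02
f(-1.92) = 0.31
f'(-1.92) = -0.02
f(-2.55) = 0.36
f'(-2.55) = -0.14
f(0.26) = 1.98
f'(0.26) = 10.85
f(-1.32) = 0.32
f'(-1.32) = 0.06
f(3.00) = -0.08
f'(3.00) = 0.04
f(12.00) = -0.01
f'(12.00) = 0.00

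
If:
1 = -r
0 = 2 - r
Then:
No Solution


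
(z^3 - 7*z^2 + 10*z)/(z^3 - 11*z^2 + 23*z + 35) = z*(z - 2)/(z^2 - 6*z - 7)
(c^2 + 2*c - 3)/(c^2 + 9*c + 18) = (c - 1)/(c + 6)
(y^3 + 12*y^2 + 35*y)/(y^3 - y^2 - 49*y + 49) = y*(y + 5)/(y^2 - 8*y + 7)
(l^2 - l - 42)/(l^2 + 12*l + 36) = (l - 7)/(l + 6)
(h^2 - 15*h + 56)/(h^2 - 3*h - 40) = (h - 7)/(h + 5)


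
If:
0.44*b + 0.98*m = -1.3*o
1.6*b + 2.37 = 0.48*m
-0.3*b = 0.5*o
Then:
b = -1.65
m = -0.57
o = 0.99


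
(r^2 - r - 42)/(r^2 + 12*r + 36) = (r - 7)/(r + 6)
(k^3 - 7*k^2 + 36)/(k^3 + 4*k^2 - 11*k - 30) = (k - 6)/(k + 5)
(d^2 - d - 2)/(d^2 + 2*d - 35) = (d^2 - d - 2)/(d^2 + 2*d - 35)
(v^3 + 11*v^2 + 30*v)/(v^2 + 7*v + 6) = v*(v + 5)/(v + 1)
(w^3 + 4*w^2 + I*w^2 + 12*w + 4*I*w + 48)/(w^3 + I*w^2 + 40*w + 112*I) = (w^2 + w*(4 - 3*I) - 12*I)/(w^2 - 3*I*w + 28)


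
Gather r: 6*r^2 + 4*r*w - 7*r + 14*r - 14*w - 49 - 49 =6*r^2 + r*(4*w + 7) - 14*w - 98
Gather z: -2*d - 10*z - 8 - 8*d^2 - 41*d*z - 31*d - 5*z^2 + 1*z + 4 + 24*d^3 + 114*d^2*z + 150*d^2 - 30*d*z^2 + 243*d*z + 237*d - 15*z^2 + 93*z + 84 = 24*d^3 + 142*d^2 + 204*d + z^2*(-30*d - 20) + z*(114*d^2 + 202*d + 84) + 80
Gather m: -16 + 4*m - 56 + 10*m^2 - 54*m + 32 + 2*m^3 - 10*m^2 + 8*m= 2*m^3 - 42*m - 40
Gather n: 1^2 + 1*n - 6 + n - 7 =2*n - 12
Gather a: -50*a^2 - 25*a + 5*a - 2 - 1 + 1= -50*a^2 - 20*a - 2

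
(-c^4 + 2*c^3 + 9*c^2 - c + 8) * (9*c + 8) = -9*c^5 + 10*c^4 + 97*c^3 + 63*c^2 + 64*c + 64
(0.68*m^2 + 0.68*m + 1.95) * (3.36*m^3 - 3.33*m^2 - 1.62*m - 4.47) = 2.2848*m^5 + 0.0204*m^4 + 3.186*m^3 - 10.6347*m^2 - 6.1986*m - 8.7165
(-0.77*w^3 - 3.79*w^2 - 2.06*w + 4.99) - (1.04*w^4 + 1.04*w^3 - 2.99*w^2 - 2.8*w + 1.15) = -1.04*w^4 - 1.81*w^3 - 0.8*w^2 + 0.74*w + 3.84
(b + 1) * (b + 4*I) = b^2 + b + 4*I*b + 4*I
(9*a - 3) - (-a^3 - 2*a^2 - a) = a^3 + 2*a^2 + 10*a - 3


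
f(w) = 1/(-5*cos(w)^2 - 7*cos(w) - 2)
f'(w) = (-10*sin(w)*cos(w) - 7*sin(w))/(-5*cos(w)^2 - 7*cos(w) - 2)^2 = -(10*cos(w) + 7)*sin(w)/(5*cos(w)^2 + 7*cos(w) + 2)^2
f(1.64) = -0.65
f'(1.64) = -2.65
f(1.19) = -0.19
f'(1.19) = -0.36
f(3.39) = 11.45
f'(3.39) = -86.73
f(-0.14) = -0.07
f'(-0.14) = 0.01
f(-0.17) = -0.07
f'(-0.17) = 0.02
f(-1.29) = -0.23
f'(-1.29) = 0.50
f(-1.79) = -1.40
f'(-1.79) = 9.23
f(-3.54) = 4.90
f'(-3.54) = 20.61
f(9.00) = 4.40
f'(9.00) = 16.87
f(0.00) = -0.07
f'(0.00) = 0.00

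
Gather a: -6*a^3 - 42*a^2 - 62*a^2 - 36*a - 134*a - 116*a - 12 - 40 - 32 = -6*a^3 - 104*a^2 - 286*a - 84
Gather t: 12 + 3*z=3*z + 12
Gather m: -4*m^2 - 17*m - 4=-4*m^2 - 17*m - 4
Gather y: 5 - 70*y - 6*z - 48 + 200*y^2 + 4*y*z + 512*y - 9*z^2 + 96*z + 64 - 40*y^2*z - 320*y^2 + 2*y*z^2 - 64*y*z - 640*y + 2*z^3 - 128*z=y^2*(-40*z - 120) + y*(2*z^2 - 60*z - 198) + 2*z^3 - 9*z^2 - 38*z + 21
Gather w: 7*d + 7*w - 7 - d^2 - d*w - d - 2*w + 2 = -d^2 + 6*d + w*(5 - d) - 5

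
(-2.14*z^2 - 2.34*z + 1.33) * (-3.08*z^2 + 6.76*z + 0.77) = 6.5912*z^4 - 7.2592*z^3 - 21.5626*z^2 + 7.189*z + 1.0241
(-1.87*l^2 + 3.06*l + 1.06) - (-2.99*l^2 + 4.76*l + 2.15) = 1.12*l^2 - 1.7*l - 1.09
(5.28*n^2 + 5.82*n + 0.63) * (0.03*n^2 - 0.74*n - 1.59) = 0.1584*n^4 - 3.7326*n^3 - 12.6831*n^2 - 9.72*n - 1.0017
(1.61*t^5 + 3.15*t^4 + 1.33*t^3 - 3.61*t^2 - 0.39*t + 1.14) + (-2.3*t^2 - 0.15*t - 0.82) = 1.61*t^5 + 3.15*t^4 + 1.33*t^3 - 5.91*t^2 - 0.54*t + 0.32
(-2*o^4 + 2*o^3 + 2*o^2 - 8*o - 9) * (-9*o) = 18*o^5 - 18*o^4 - 18*o^3 + 72*o^2 + 81*o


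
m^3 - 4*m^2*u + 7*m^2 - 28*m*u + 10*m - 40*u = (m + 2)*(m + 5)*(m - 4*u)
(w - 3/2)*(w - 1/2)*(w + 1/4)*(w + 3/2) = w^4 - w^3/4 - 19*w^2/8 + 9*w/16 + 9/32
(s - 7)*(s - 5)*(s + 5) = s^3 - 7*s^2 - 25*s + 175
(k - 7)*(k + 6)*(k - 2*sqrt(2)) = k^3 - 2*sqrt(2)*k^2 - k^2 - 42*k + 2*sqrt(2)*k + 84*sqrt(2)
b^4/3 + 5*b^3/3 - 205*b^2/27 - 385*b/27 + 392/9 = (b/3 + 1)*(b - 8/3)*(b - 7/3)*(b + 7)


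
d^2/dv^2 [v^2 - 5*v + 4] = 2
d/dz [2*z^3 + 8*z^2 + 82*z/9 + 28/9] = 6*z^2 + 16*z + 82/9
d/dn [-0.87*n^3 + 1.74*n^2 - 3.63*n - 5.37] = -2.61*n^2 + 3.48*n - 3.63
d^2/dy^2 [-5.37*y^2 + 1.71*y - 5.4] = -10.7400000000000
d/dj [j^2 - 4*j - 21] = 2*j - 4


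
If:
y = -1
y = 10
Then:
No Solution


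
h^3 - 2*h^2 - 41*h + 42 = (h - 7)*(h - 1)*(h + 6)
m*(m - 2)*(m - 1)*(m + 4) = m^4 + m^3 - 10*m^2 + 8*m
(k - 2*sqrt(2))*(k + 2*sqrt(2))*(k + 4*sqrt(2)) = k^3 + 4*sqrt(2)*k^2 - 8*k - 32*sqrt(2)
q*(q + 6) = q^2 + 6*q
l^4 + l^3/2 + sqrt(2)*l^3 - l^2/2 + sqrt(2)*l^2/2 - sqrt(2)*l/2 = l*(l - 1/2)*(l + 1)*(l + sqrt(2))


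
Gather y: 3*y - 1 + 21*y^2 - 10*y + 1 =21*y^2 - 7*y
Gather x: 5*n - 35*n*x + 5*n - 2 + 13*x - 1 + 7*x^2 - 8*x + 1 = 10*n + 7*x^2 + x*(5 - 35*n) - 2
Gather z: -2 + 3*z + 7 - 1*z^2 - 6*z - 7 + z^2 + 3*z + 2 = 0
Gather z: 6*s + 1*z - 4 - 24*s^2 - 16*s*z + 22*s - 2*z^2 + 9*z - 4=-24*s^2 + 28*s - 2*z^2 + z*(10 - 16*s) - 8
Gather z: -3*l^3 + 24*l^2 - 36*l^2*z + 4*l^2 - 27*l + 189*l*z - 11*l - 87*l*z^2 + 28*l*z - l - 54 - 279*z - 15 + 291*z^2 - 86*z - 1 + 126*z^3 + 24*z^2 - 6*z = -3*l^3 + 28*l^2 - 39*l + 126*z^3 + z^2*(315 - 87*l) + z*(-36*l^2 + 217*l - 371) - 70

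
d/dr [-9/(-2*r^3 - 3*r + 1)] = 27*(-2*r^2 - 1)/(2*r^3 + 3*r - 1)^2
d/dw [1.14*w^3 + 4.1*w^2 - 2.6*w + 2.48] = 3.42*w^2 + 8.2*w - 2.6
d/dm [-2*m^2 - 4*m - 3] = -4*m - 4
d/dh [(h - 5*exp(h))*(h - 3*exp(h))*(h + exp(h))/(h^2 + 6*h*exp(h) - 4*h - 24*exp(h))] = (-2*(h - 5*exp(h))*(h - 3*exp(h))*(h + exp(h))*(3*h*exp(h) + h - 9*exp(h) - 2) + ((h - 5*exp(h))*(h - 3*exp(h))*(exp(h) + 1) - (h - 5*exp(h))*(h + exp(h))*(3*exp(h) - 1) - (h - 3*exp(h))*(h + exp(h))*(5*exp(h) - 1))*(h^2 + 6*h*exp(h) - 4*h - 24*exp(h)))/(h^2 + 6*h*exp(h) - 4*h - 24*exp(h))^2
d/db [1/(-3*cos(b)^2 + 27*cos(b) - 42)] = (9 - 2*cos(b))*sin(b)/(3*(cos(b)^2 - 9*cos(b) + 14)^2)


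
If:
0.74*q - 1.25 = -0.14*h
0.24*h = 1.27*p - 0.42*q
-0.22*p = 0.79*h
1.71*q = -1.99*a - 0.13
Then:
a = -1.54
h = -0.15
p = 0.54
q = 1.72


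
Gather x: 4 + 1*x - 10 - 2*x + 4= -x - 2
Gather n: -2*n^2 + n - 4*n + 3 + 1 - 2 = -2*n^2 - 3*n + 2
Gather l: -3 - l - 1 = -l - 4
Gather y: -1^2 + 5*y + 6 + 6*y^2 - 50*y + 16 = 6*y^2 - 45*y + 21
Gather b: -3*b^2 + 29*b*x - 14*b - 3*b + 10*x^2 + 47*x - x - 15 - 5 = -3*b^2 + b*(29*x - 17) + 10*x^2 + 46*x - 20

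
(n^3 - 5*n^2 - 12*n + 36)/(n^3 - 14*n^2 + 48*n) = (n^2 + n - 6)/(n*(n - 8))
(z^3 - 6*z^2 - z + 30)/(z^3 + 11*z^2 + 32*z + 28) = (z^2 - 8*z + 15)/(z^2 + 9*z + 14)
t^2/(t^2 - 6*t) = t/(t - 6)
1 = 1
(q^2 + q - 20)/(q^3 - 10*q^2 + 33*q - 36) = (q + 5)/(q^2 - 6*q + 9)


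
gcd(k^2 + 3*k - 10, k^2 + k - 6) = k - 2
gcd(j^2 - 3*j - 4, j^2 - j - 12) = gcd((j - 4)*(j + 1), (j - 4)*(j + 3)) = j - 4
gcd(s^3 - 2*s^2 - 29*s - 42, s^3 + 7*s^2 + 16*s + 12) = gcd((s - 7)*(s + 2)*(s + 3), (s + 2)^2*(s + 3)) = s^2 + 5*s + 6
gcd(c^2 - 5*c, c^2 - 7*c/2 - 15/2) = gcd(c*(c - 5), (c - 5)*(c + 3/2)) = c - 5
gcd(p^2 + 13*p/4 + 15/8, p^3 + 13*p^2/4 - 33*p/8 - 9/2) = p + 3/4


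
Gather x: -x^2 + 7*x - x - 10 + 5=-x^2 + 6*x - 5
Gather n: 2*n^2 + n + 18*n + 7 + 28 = 2*n^2 + 19*n + 35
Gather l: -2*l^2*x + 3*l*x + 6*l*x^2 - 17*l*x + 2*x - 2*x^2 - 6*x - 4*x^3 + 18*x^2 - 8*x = -2*l^2*x + l*(6*x^2 - 14*x) - 4*x^3 + 16*x^2 - 12*x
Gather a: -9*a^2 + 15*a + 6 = -9*a^2 + 15*a + 6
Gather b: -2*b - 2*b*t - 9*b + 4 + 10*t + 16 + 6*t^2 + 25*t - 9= b*(-2*t - 11) + 6*t^2 + 35*t + 11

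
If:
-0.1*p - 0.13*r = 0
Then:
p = -1.3*r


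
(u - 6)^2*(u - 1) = u^3 - 13*u^2 + 48*u - 36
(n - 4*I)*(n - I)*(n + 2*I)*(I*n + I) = I*n^4 + 3*n^3 + I*n^3 + 3*n^2 + 6*I*n^2 + 8*n + 6*I*n + 8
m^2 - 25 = (m - 5)*(m + 5)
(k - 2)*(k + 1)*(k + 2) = k^3 + k^2 - 4*k - 4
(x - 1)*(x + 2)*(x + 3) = x^3 + 4*x^2 + x - 6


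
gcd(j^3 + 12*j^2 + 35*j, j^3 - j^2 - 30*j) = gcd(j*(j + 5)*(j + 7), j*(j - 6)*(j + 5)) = j^2 + 5*j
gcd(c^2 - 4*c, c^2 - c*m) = c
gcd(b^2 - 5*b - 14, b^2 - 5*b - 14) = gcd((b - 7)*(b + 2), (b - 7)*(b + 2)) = b^2 - 5*b - 14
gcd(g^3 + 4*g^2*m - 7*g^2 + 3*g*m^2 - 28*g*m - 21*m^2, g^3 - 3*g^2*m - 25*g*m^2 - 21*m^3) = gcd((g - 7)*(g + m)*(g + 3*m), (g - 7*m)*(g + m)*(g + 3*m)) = g^2 + 4*g*m + 3*m^2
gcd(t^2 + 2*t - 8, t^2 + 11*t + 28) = t + 4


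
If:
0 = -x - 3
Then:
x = -3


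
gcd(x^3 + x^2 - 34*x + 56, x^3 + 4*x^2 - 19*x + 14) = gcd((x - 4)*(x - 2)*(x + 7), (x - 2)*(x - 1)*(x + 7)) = x^2 + 5*x - 14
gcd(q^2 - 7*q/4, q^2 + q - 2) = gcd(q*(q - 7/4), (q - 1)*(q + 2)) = 1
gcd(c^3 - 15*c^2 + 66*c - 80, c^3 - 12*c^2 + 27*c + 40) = c^2 - 13*c + 40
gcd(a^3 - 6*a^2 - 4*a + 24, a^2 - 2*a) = a - 2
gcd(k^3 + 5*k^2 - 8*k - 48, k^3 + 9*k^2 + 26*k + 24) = k + 4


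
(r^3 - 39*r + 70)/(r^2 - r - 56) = (r^2 - 7*r + 10)/(r - 8)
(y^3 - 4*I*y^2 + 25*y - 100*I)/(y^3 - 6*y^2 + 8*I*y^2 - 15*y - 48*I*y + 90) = (y^2 - 9*I*y - 20)/(y^2 + 3*y*(-2 + I) - 18*I)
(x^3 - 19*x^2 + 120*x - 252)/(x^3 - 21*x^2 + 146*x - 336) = (x - 6)/(x - 8)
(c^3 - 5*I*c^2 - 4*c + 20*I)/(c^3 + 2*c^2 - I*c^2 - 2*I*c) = (c^2 - c*(2 + 5*I) + 10*I)/(c*(c - I))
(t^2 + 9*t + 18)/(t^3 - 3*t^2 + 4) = (t^2 + 9*t + 18)/(t^3 - 3*t^2 + 4)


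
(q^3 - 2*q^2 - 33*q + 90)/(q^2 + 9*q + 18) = (q^2 - 8*q + 15)/(q + 3)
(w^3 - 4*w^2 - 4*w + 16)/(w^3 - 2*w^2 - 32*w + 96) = (w^2 - 4)/(w^2 + 2*w - 24)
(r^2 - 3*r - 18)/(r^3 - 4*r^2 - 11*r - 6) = (r + 3)/(r^2 + 2*r + 1)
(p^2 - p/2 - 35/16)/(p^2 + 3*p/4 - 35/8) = (4*p + 5)/(2*(2*p + 5))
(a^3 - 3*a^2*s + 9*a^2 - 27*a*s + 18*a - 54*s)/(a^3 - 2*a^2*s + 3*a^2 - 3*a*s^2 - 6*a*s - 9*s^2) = (a + 6)/(a + s)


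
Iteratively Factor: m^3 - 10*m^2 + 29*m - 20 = (m - 4)*(m^2 - 6*m + 5) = (m - 5)*(m - 4)*(m - 1)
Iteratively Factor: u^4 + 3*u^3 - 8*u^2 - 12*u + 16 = (u - 1)*(u^3 + 4*u^2 - 4*u - 16) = (u - 1)*(u + 4)*(u^2 - 4) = (u - 1)*(u + 2)*(u + 4)*(u - 2)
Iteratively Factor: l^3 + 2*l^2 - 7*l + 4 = (l - 1)*(l^2 + 3*l - 4) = (l - 1)*(l + 4)*(l - 1)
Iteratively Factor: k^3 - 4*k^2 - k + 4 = (k + 1)*(k^2 - 5*k + 4) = (k - 4)*(k + 1)*(k - 1)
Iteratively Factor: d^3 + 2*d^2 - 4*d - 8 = (d + 2)*(d^2 - 4) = (d - 2)*(d + 2)*(d + 2)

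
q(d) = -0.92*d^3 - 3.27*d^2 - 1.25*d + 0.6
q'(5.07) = -105.35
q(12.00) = -2075.04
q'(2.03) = -25.90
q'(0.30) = -3.46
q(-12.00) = 1134.48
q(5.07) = -209.69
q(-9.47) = 500.52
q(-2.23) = -2.67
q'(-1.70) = 1.89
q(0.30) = -0.09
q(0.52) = -1.06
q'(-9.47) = -186.84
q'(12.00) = -477.17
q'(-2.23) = -0.39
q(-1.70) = -2.21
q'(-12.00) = -320.21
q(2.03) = -23.11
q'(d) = -2.76*d^2 - 6.54*d - 1.25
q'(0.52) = -5.40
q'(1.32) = -14.69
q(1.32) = -8.86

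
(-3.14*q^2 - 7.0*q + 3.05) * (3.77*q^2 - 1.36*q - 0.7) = -11.8378*q^4 - 22.1196*q^3 + 23.2165*q^2 + 0.752*q - 2.135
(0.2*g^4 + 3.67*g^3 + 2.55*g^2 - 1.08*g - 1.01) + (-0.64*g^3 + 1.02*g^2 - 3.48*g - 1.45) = 0.2*g^4 + 3.03*g^3 + 3.57*g^2 - 4.56*g - 2.46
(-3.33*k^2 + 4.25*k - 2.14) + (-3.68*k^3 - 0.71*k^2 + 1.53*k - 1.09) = -3.68*k^3 - 4.04*k^2 + 5.78*k - 3.23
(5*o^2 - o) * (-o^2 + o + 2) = -5*o^4 + 6*o^3 + 9*o^2 - 2*o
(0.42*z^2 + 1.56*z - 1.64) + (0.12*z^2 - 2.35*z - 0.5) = 0.54*z^2 - 0.79*z - 2.14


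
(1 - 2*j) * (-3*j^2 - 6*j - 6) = 6*j^3 + 9*j^2 + 6*j - 6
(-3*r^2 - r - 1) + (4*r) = -3*r^2 + 3*r - 1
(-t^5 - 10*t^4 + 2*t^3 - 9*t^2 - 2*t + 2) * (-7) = 7*t^5 + 70*t^4 - 14*t^3 + 63*t^2 + 14*t - 14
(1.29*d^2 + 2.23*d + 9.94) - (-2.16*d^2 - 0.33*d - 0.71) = 3.45*d^2 + 2.56*d + 10.65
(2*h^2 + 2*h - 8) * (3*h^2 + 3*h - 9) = 6*h^4 + 12*h^3 - 36*h^2 - 42*h + 72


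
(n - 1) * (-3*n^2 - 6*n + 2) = -3*n^3 - 3*n^2 + 8*n - 2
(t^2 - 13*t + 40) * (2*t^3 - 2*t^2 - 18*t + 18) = 2*t^5 - 28*t^4 + 88*t^3 + 172*t^2 - 954*t + 720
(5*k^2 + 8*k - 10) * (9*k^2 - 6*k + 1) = 45*k^4 + 42*k^3 - 133*k^2 + 68*k - 10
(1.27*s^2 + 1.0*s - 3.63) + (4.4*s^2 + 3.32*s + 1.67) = 5.67*s^2 + 4.32*s - 1.96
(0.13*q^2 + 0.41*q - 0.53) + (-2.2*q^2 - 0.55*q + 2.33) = -2.07*q^2 - 0.14*q + 1.8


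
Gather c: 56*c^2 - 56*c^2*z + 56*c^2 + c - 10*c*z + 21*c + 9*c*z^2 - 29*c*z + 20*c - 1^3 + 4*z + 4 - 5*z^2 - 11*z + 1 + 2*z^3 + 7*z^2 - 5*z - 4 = c^2*(112 - 56*z) + c*(9*z^2 - 39*z + 42) + 2*z^3 + 2*z^2 - 12*z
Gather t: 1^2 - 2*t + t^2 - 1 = t^2 - 2*t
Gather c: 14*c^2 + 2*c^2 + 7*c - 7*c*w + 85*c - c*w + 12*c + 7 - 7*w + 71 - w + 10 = 16*c^2 + c*(104 - 8*w) - 8*w + 88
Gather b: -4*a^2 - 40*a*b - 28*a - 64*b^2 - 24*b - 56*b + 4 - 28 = -4*a^2 - 28*a - 64*b^2 + b*(-40*a - 80) - 24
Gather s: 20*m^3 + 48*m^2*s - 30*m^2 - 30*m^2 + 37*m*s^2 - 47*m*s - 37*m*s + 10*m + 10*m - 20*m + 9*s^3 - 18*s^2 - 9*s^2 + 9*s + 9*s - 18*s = 20*m^3 - 60*m^2 + 9*s^3 + s^2*(37*m - 27) + s*(48*m^2 - 84*m)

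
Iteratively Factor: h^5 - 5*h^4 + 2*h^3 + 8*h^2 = (h + 1)*(h^4 - 6*h^3 + 8*h^2) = (h - 2)*(h + 1)*(h^3 - 4*h^2) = h*(h - 2)*(h + 1)*(h^2 - 4*h) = h*(h - 4)*(h - 2)*(h + 1)*(h)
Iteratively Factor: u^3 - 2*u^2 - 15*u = (u - 5)*(u^2 + 3*u) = u*(u - 5)*(u + 3)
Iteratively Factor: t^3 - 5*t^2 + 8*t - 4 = (t - 2)*(t^2 - 3*t + 2) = (t - 2)^2*(t - 1)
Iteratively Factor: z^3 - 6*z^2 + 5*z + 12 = (z - 4)*(z^2 - 2*z - 3) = (z - 4)*(z + 1)*(z - 3)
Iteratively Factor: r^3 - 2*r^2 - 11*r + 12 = (r - 4)*(r^2 + 2*r - 3) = (r - 4)*(r - 1)*(r + 3)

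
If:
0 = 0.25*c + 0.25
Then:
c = -1.00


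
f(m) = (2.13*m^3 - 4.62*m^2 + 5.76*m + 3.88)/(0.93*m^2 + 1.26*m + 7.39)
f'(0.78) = 0.05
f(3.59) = 2.66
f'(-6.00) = 2.88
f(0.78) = 0.74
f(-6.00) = -19.73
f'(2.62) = 0.95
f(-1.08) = -1.46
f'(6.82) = 2.05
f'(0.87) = 0.05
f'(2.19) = 0.69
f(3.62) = 2.70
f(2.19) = 1.14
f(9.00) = 13.12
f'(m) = (-1.86*m - 1.26)*(2.13*m^3 - 4.62*m^2 + 5.76*m + 3.88)/(0.93*m^2 + 1.26*m + 7.39)^2 + (6.39*m^2 - 9.24*m + 5.76)/(0.93*m^2 + 1.26*m + 7.39) = (1.9809*m^4 + 5.3676*m^3 + 36.0441*m^2 - 75.5004*m + 37.6776)/(0.8649*m^4 + 2.3436*m^3 + 15.333*m^2 + 18.6228*m + 54.6121)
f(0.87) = 0.74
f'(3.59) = 1.42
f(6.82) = 8.51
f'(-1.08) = 3.11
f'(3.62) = 1.43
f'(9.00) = 2.17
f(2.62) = 1.50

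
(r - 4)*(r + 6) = r^2 + 2*r - 24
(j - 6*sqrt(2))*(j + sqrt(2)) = j^2 - 5*sqrt(2)*j - 12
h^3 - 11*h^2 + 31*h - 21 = (h - 7)*(h - 3)*(h - 1)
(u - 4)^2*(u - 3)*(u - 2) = u^4 - 13*u^3 + 62*u^2 - 128*u + 96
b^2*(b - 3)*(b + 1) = b^4 - 2*b^3 - 3*b^2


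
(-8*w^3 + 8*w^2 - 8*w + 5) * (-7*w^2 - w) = 56*w^5 - 48*w^4 + 48*w^3 - 27*w^2 - 5*w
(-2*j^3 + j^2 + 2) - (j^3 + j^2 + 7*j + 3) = -3*j^3 - 7*j - 1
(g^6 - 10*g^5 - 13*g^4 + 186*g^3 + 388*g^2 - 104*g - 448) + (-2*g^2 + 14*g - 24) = g^6 - 10*g^5 - 13*g^4 + 186*g^3 + 386*g^2 - 90*g - 472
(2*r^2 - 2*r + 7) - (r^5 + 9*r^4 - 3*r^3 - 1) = -r^5 - 9*r^4 + 3*r^3 + 2*r^2 - 2*r + 8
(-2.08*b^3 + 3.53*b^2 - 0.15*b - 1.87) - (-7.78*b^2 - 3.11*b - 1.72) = -2.08*b^3 + 11.31*b^2 + 2.96*b - 0.15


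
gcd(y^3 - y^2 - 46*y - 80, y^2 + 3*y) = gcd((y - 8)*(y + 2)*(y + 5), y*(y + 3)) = 1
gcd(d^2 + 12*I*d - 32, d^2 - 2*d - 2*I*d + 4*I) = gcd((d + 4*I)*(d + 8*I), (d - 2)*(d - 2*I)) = 1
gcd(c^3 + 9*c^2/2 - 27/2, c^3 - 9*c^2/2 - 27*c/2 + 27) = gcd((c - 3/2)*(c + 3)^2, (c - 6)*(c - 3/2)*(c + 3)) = c^2 + 3*c/2 - 9/2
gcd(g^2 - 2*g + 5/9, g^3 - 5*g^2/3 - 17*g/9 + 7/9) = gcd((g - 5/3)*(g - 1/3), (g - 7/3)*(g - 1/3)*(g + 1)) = g - 1/3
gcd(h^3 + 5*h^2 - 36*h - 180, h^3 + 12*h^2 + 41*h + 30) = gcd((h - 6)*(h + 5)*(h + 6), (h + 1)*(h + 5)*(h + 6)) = h^2 + 11*h + 30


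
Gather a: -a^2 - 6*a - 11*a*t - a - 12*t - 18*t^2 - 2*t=-a^2 + a*(-11*t - 7) - 18*t^2 - 14*t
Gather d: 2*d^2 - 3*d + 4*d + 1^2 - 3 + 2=2*d^2 + d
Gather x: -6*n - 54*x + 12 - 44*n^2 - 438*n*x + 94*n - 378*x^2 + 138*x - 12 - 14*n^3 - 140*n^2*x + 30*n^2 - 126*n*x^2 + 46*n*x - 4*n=-14*n^3 - 14*n^2 + 84*n + x^2*(-126*n - 378) + x*(-140*n^2 - 392*n + 84)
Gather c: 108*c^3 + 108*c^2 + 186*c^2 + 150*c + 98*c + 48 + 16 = 108*c^3 + 294*c^2 + 248*c + 64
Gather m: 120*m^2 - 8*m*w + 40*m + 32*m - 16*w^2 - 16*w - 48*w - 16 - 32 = 120*m^2 + m*(72 - 8*w) - 16*w^2 - 64*w - 48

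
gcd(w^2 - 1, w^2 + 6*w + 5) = w + 1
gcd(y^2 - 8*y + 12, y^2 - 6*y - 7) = 1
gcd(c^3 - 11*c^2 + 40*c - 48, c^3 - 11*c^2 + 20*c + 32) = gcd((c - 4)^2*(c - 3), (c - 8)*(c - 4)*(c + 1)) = c - 4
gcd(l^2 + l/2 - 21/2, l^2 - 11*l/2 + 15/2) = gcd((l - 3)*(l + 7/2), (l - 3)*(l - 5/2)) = l - 3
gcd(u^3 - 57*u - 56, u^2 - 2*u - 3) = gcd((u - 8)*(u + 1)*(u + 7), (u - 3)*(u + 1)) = u + 1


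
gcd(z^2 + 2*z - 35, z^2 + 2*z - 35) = z^2 + 2*z - 35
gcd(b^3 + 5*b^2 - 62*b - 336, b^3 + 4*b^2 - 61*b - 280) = b^2 - b - 56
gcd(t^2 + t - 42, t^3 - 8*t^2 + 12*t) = t - 6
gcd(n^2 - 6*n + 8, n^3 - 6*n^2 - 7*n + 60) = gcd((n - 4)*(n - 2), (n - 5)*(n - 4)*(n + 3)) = n - 4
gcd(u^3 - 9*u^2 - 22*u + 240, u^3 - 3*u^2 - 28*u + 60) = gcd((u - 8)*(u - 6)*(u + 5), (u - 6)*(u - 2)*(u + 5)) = u^2 - u - 30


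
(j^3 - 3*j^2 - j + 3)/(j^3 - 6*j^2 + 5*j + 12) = (j - 1)/(j - 4)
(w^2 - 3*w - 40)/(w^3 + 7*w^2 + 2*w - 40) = (w - 8)/(w^2 + 2*w - 8)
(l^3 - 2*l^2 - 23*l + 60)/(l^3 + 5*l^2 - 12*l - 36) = (l^2 + l - 20)/(l^2 + 8*l + 12)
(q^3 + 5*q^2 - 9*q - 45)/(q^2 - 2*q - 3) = (q^2 + 8*q + 15)/(q + 1)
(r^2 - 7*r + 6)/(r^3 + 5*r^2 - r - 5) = (r - 6)/(r^2 + 6*r + 5)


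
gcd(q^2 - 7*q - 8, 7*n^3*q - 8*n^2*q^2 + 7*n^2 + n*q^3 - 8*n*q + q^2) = 1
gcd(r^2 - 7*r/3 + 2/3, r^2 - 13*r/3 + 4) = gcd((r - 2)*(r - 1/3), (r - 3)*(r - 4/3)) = 1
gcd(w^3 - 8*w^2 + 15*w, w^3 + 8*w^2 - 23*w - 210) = w - 5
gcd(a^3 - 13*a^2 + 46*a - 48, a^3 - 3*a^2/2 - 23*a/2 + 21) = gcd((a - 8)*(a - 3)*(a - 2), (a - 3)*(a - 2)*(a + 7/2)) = a^2 - 5*a + 6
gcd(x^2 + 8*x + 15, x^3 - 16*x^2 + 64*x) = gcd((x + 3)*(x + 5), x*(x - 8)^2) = 1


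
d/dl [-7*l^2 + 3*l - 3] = 3 - 14*l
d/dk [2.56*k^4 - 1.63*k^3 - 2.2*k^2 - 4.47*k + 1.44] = 10.24*k^3 - 4.89*k^2 - 4.4*k - 4.47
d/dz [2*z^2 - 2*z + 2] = 4*z - 2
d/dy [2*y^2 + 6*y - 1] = 4*y + 6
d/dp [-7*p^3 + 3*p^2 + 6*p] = -21*p^2 + 6*p + 6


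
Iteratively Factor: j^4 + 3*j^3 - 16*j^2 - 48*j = (j)*(j^3 + 3*j^2 - 16*j - 48) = j*(j - 4)*(j^2 + 7*j + 12) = j*(j - 4)*(j + 4)*(j + 3)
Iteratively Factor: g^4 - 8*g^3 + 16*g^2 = (g)*(g^3 - 8*g^2 + 16*g) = g*(g - 4)*(g^2 - 4*g) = g^2*(g - 4)*(g - 4)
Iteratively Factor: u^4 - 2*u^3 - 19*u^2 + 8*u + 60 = (u + 2)*(u^3 - 4*u^2 - 11*u + 30) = (u - 5)*(u + 2)*(u^2 + u - 6) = (u - 5)*(u + 2)*(u + 3)*(u - 2)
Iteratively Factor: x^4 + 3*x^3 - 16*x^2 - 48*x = (x - 4)*(x^3 + 7*x^2 + 12*x) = (x - 4)*(x + 3)*(x^2 + 4*x) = (x - 4)*(x + 3)*(x + 4)*(x)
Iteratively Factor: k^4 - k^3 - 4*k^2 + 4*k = (k - 1)*(k^3 - 4*k) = (k - 2)*(k - 1)*(k^2 + 2*k) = (k - 2)*(k - 1)*(k + 2)*(k)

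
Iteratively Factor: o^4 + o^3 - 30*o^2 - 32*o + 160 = (o - 2)*(o^3 + 3*o^2 - 24*o - 80) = (o - 2)*(o + 4)*(o^2 - o - 20) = (o - 2)*(o + 4)^2*(o - 5)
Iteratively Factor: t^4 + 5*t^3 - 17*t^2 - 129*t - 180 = (t + 3)*(t^3 + 2*t^2 - 23*t - 60) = (t + 3)*(t + 4)*(t^2 - 2*t - 15) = (t - 5)*(t + 3)*(t + 4)*(t + 3)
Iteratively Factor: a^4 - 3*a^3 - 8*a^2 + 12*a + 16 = (a + 2)*(a^3 - 5*a^2 + 2*a + 8) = (a + 1)*(a + 2)*(a^2 - 6*a + 8) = (a - 2)*(a + 1)*(a + 2)*(a - 4)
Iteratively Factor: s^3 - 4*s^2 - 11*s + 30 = (s + 3)*(s^2 - 7*s + 10) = (s - 5)*(s + 3)*(s - 2)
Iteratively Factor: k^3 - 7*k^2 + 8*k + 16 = (k + 1)*(k^2 - 8*k + 16) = (k - 4)*(k + 1)*(k - 4)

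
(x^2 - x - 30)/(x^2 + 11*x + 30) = (x - 6)/(x + 6)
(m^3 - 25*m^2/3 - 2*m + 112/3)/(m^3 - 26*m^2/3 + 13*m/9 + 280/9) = 3*(m + 2)/(3*m + 5)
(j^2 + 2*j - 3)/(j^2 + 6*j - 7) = (j + 3)/(j + 7)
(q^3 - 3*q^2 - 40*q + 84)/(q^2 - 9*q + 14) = q + 6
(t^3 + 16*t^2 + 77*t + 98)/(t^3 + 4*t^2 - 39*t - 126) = (t^2 + 9*t + 14)/(t^2 - 3*t - 18)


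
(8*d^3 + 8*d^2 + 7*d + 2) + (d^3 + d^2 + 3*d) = 9*d^3 + 9*d^2 + 10*d + 2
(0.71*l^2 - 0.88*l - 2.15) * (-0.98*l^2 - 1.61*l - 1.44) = -0.6958*l^4 - 0.2807*l^3 + 2.5014*l^2 + 4.7287*l + 3.096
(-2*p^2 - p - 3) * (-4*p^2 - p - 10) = 8*p^4 + 6*p^3 + 33*p^2 + 13*p + 30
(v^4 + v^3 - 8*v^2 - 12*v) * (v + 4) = v^5 + 5*v^4 - 4*v^3 - 44*v^2 - 48*v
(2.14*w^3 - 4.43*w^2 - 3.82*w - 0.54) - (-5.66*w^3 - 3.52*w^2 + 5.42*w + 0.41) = 7.8*w^3 - 0.91*w^2 - 9.24*w - 0.95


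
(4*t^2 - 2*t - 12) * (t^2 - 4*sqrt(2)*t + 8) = 4*t^4 - 16*sqrt(2)*t^3 - 2*t^3 + 8*sqrt(2)*t^2 + 20*t^2 - 16*t + 48*sqrt(2)*t - 96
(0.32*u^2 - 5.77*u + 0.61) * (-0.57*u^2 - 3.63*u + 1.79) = -0.1824*u^4 + 2.1273*u^3 + 21.1702*u^2 - 12.5426*u + 1.0919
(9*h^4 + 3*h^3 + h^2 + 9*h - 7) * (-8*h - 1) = -72*h^5 - 33*h^4 - 11*h^3 - 73*h^2 + 47*h + 7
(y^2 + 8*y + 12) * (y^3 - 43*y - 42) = y^5 + 8*y^4 - 31*y^3 - 386*y^2 - 852*y - 504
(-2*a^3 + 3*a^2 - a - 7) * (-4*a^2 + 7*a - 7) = 8*a^5 - 26*a^4 + 39*a^3 - 42*a + 49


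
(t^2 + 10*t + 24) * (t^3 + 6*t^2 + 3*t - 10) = t^5 + 16*t^4 + 87*t^3 + 164*t^2 - 28*t - 240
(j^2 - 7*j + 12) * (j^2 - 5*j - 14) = j^4 - 12*j^3 + 33*j^2 + 38*j - 168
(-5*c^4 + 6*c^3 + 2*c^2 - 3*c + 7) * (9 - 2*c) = 10*c^5 - 57*c^4 + 50*c^3 + 24*c^2 - 41*c + 63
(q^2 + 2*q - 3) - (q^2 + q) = q - 3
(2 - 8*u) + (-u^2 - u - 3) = -u^2 - 9*u - 1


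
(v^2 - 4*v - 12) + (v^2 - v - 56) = 2*v^2 - 5*v - 68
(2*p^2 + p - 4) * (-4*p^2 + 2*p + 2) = -8*p^4 + 22*p^2 - 6*p - 8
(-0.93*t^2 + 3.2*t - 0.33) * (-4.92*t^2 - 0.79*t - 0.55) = 4.5756*t^4 - 15.0093*t^3 - 0.3929*t^2 - 1.4993*t + 0.1815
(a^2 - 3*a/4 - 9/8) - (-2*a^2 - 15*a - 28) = 3*a^2 + 57*a/4 + 215/8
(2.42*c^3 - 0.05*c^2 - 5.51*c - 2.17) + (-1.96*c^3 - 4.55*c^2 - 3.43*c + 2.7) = 0.46*c^3 - 4.6*c^2 - 8.94*c + 0.53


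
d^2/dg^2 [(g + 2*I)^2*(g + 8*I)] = 6*g + 24*I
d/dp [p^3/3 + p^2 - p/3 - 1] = p^2 + 2*p - 1/3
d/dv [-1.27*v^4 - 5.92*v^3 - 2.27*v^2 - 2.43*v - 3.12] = -5.08*v^3 - 17.76*v^2 - 4.54*v - 2.43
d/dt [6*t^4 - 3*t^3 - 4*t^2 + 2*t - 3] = 24*t^3 - 9*t^2 - 8*t + 2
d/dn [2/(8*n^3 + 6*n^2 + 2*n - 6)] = (-12*n^2 - 6*n - 1)/(4*n^3 + 3*n^2 + n - 3)^2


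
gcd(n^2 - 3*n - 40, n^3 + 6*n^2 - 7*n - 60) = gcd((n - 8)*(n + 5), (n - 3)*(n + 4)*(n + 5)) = n + 5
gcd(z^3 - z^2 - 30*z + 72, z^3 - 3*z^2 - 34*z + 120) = z^2 + 2*z - 24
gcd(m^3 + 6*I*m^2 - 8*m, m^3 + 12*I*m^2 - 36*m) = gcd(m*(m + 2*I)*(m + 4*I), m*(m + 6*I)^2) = m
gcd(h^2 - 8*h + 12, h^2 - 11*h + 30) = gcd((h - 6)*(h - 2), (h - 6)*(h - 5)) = h - 6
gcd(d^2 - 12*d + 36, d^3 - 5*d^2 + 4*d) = 1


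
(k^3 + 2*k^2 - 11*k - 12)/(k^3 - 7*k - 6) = (k + 4)/(k + 2)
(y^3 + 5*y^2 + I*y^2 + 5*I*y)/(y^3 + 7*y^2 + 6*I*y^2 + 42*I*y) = (y^2 + y*(5 + I) + 5*I)/(y^2 + y*(7 + 6*I) + 42*I)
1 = 1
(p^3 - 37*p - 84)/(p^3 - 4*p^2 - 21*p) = (p + 4)/p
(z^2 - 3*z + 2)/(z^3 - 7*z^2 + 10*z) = (z - 1)/(z*(z - 5))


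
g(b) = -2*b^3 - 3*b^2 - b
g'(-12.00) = -793.00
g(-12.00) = 3036.00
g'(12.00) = -937.00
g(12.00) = -3900.00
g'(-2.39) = -20.93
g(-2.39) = 12.56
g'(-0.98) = -0.88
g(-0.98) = -0.02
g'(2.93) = -70.09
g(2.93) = -78.99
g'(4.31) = -138.32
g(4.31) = -220.16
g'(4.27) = -136.02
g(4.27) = -214.68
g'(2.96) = -71.33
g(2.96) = -81.11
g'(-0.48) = 0.50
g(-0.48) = 0.01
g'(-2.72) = -29.07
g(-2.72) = 20.77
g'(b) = -6*b^2 - 6*b - 1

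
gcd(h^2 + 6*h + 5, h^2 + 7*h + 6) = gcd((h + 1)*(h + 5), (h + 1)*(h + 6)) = h + 1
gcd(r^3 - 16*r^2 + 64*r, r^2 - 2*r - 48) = r - 8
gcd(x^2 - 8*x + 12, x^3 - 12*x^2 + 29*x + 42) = x - 6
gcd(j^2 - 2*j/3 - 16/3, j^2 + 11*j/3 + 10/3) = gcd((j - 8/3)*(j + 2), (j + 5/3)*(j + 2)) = j + 2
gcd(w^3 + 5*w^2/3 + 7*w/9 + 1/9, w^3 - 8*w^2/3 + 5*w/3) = 1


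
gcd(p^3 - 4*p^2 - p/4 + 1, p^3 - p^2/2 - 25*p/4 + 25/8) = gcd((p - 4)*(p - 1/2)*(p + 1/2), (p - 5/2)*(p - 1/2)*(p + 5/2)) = p - 1/2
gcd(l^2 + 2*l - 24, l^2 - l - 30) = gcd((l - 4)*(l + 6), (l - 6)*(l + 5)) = 1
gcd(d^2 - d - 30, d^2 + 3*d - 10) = d + 5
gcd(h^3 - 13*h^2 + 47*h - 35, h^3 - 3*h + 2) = h - 1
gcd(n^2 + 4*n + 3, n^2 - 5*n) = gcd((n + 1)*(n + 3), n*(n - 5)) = 1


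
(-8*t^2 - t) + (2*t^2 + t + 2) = 2 - 6*t^2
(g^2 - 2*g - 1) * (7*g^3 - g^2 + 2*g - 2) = 7*g^5 - 15*g^4 - 3*g^3 - 5*g^2 + 2*g + 2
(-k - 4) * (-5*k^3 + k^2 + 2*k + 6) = 5*k^4 + 19*k^3 - 6*k^2 - 14*k - 24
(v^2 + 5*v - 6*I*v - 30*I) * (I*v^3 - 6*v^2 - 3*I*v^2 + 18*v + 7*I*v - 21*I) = I*v^5 + 2*I*v^4 + 28*I*v^3 + 42*v^2 + 86*I*v^2 + 84*v - 645*I*v - 630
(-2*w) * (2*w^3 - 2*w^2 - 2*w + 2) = -4*w^4 + 4*w^3 + 4*w^2 - 4*w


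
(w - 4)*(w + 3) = w^2 - w - 12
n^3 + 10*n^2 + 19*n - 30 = (n - 1)*(n + 5)*(n + 6)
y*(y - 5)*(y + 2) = y^3 - 3*y^2 - 10*y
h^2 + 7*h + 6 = (h + 1)*(h + 6)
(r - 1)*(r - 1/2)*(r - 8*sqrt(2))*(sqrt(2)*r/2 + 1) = sqrt(2)*r^4/2 - 7*r^3 - 3*sqrt(2)*r^3/4 - 31*sqrt(2)*r^2/4 + 21*r^2/2 - 7*r/2 + 12*sqrt(2)*r - 4*sqrt(2)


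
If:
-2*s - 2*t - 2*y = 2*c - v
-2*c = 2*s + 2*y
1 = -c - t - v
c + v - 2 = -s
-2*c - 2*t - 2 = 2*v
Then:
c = -3*y/2 - 4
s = y/2 + 4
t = y/2 + 1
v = y + 2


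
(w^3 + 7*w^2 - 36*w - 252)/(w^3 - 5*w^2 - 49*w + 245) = (w^2 - 36)/(w^2 - 12*w + 35)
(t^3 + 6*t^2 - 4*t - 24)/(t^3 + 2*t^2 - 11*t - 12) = (t^3 + 6*t^2 - 4*t - 24)/(t^3 + 2*t^2 - 11*t - 12)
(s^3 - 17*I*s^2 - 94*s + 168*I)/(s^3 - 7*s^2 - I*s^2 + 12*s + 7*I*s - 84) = (s^2 - 13*I*s - 42)/(s^2 + s*(-7 + 3*I) - 21*I)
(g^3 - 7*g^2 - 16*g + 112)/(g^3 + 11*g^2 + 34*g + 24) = (g^2 - 11*g + 28)/(g^2 + 7*g + 6)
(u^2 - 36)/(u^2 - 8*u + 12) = (u + 6)/(u - 2)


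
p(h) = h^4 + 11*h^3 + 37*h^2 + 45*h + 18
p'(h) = 4*h^3 + 33*h^2 + 74*h + 45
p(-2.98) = 0.24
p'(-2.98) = 11.68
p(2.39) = 519.70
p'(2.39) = 464.97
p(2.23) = 449.06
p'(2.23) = 418.48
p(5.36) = 3841.48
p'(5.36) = 2005.68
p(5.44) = 4004.43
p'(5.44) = 2068.11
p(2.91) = 805.04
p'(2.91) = 638.36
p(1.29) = 164.00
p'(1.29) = 203.96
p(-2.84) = 1.71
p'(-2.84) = 9.38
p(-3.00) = 0.00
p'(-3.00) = 12.00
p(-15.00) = 21168.00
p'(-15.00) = -7140.00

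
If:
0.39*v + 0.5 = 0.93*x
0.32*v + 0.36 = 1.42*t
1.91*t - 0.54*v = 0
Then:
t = 1.25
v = 4.42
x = 2.39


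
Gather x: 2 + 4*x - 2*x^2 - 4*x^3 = -4*x^3 - 2*x^2 + 4*x + 2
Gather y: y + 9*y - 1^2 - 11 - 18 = 10*y - 30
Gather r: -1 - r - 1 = -r - 2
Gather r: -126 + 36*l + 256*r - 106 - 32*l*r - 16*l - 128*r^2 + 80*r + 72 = 20*l - 128*r^2 + r*(336 - 32*l) - 160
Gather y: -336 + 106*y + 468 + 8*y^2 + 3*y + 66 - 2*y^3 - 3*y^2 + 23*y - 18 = -2*y^3 + 5*y^2 + 132*y + 180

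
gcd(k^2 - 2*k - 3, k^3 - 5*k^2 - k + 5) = k + 1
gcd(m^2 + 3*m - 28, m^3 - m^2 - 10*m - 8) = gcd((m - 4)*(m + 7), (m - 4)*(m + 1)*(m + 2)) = m - 4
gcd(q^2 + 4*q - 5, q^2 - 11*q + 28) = 1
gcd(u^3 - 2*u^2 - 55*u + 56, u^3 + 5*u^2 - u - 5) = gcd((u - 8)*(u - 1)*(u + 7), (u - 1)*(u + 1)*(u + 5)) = u - 1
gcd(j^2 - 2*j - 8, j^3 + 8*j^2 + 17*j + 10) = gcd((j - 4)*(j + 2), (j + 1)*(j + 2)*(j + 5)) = j + 2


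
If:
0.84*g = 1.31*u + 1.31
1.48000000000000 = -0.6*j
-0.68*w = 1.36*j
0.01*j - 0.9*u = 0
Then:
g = 1.52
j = -2.47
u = -0.03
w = 4.93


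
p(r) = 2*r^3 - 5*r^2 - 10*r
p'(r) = 6*r^2 - 10*r - 10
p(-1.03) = 2.81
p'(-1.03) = 6.67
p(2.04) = -24.23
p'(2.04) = -5.43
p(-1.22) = 1.13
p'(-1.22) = 11.13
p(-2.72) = -50.04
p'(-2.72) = 61.59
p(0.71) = -8.90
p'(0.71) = -14.08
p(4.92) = 67.96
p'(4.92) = 86.04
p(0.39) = -4.54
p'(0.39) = -12.99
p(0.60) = -7.37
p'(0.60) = -13.84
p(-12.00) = -4056.00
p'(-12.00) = 974.00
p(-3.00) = -69.00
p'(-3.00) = 74.00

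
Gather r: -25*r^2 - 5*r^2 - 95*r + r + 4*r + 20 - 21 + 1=-30*r^2 - 90*r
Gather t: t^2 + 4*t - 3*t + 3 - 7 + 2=t^2 + t - 2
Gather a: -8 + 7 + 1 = 0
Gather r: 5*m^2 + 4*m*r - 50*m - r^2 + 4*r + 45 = 5*m^2 - 50*m - r^2 + r*(4*m + 4) + 45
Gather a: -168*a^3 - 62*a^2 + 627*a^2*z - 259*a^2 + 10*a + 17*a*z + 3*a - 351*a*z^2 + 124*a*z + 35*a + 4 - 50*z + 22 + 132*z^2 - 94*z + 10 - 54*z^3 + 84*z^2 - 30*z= -168*a^3 + a^2*(627*z - 321) + a*(-351*z^2 + 141*z + 48) - 54*z^3 + 216*z^2 - 174*z + 36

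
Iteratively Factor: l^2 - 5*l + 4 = (l - 4)*(l - 1)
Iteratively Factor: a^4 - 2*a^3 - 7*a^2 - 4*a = (a + 1)*(a^3 - 3*a^2 - 4*a) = (a - 4)*(a + 1)*(a^2 + a) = (a - 4)*(a + 1)^2*(a)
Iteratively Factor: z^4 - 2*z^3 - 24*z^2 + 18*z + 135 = (z - 3)*(z^3 + z^2 - 21*z - 45) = (z - 3)*(z + 3)*(z^2 - 2*z - 15) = (z - 3)*(z + 3)^2*(z - 5)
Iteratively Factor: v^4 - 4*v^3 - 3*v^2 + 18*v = (v - 3)*(v^3 - v^2 - 6*v) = v*(v - 3)*(v^2 - v - 6) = v*(v - 3)*(v + 2)*(v - 3)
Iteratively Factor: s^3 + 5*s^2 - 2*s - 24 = (s + 4)*(s^2 + s - 6) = (s - 2)*(s + 4)*(s + 3)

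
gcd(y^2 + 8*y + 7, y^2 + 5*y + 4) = y + 1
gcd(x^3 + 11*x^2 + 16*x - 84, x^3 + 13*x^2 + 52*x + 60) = x + 6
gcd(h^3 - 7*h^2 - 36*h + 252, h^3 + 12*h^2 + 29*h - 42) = h + 6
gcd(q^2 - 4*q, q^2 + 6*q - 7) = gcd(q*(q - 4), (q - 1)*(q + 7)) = 1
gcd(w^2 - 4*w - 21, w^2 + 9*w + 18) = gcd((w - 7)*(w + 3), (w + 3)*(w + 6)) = w + 3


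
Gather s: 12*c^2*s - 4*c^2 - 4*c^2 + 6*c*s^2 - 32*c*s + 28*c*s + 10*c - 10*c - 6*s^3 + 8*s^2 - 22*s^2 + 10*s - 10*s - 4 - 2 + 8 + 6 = -8*c^2 - 6*s^3 + s^2*(6*c - 14) + s*(12*c^2 - 4*c) + 8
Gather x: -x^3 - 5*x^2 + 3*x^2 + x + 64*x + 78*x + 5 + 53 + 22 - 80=-x^3 - 2*x^2 + 143*x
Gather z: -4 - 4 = -8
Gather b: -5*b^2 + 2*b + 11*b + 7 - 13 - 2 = -5*b^2 + 13*b - 8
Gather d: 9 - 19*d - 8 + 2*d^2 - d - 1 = 2*d^2 - 20*d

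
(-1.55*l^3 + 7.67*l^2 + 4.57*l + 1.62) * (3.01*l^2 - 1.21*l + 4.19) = -4.6655*l^5 + 24.9622*l^4 - 2.0195*l^3 + 31.4838*l^2 + 17.1881*l + 6.7878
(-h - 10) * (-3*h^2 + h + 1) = 3*h^3 + 29*h^2 - 11*h - 10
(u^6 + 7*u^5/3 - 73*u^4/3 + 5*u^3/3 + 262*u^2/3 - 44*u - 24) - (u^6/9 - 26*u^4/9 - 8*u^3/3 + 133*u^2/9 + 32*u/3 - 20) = 8*u^6/9 + 7*u^5/3 - 193*u^4/9 + 13*u^3/3 + 653*u^2/9 - 164*u/3 - 4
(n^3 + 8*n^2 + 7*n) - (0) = n^3 + 8*n^2 + 7*n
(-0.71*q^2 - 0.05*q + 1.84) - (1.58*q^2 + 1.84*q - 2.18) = -2.29*q^2 - 1.89*q + 4.02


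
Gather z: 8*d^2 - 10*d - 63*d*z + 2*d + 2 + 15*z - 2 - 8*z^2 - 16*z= 8*d^2 - 8*d - 8*z^2 + z*(-63*d - 1)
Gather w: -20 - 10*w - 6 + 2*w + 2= -8*w - 24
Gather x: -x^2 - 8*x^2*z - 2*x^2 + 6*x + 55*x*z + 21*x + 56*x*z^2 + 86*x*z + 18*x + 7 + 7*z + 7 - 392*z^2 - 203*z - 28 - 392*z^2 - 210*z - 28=x^2*(-8*z - 3) + x*(56*z^2 + 141*z + 45) - 784*z^2 - 406*z - 42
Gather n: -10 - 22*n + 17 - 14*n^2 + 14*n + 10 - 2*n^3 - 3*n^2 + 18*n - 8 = -2*n^3 - 17*n^2 + 10*n + 9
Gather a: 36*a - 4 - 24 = 36*a - 28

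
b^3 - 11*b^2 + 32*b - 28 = (b - 7)*(b - 2)^2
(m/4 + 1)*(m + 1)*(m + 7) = m^3/4 + 3*m^2 + 39*m/4 + 7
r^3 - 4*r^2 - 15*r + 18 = (r - 6)*(r - 1)*(r + 3)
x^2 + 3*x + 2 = (x + 1)*(x + 2)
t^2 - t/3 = t*(t - 1/3)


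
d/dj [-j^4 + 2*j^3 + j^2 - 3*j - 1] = -4*j^3 + 6*j^2 + 2*j - 3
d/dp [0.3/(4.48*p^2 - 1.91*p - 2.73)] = (0.573 - 2.688*p)/(-4.48*p^2 + 1.91*p + 2.73)^2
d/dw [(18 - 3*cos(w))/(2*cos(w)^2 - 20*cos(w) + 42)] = 3*(sin(w)^2 + 12*cos(w) - 40)*sin(w)/(2*(cos(w)^2 - 10*cos(w) + 21)^2)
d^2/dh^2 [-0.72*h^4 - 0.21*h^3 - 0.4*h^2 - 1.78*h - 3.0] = -8.64*h^2 - 1.26*h - 0.8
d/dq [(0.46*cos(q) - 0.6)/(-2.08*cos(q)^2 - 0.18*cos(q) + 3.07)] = (-0.9568*cos(q)^2 + 2.496*cos(q) - 1.3042)*sin(q)/(4.3264*cos(q)^4 + 0.7488*cos(q)^3 - 12.7388*cos(q)^2 - 1.1052*cos(q) + 9.4249)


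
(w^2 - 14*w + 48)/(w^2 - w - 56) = (w - 6)/(w + 7)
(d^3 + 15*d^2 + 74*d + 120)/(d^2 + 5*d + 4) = (d^2 + 11*d + 30)/(d + 1)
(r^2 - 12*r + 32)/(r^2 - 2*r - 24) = (-r^2 + 12*r - 32)/(-r^2 + 2*r + 24)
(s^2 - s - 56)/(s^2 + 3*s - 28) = (s - 8)/(s - 4)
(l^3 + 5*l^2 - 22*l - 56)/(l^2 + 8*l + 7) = (l^2 - 2*l - 8)/(l + 1)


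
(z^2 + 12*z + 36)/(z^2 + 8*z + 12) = (z + 6)/(z + 2)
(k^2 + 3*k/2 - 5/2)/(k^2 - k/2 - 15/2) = (k - 1)/(k - 3)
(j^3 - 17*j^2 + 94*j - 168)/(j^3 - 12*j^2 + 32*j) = (j^2 - 13*j + 42)/(j*(j - 8))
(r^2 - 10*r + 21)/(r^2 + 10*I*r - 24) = (r^2 - 10*r + 21)/(r^2 + 10*I*r - 24)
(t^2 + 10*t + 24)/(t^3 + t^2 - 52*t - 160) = (t + 6)/(t^2 - 3*t - 40)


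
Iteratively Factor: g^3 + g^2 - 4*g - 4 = (g - 2)*(g^2 + 3*g + 2) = (g - 2)*(g + 1)*(g + 2)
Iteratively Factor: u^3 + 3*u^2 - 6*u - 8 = (u + 4)*(u^2 - u - 2) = (u + 1)*(u + 4)*(u - 2)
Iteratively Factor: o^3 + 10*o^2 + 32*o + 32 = (o + 4)*(o^2 + 6*o + 8) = (o + 4)^2*(o + 2)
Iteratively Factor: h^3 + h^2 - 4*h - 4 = (h - 2)*(h^2 + 3*h + 2) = (h - 2)*(h + 2)*(h + 1)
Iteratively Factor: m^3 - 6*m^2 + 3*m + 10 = (m - 2)*(m^2 - 4*m - 5) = (m - 2)*(m + 1)*(m - 5)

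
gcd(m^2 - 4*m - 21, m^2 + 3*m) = m + 3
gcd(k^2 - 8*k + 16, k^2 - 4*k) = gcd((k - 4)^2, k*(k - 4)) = k - 4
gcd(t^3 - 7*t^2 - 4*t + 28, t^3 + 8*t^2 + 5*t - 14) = t + 2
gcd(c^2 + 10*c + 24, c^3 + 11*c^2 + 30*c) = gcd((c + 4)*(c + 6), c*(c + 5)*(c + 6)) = c + 6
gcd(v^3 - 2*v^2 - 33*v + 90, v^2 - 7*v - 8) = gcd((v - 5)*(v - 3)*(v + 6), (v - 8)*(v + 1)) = 1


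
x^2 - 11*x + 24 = (x - 8)*(x - 3)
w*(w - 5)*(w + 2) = w^3 - 3*w^2 - 10*w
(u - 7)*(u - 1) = u^2 - 8*u + 7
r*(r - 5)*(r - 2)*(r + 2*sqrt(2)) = r^4 - 7*r^3 + 2*sqrt(2)*r^3 - 14*sqrt(2)*r^2 + 10*r^2 + 20*sqrt(2)*r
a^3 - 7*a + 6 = (a - 2)*(a - 1)*(a + 3)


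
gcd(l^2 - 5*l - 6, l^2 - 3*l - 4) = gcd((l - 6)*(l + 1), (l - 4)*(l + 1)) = l + 1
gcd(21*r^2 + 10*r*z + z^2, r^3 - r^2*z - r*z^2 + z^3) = 1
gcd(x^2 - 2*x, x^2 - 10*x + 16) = x - 2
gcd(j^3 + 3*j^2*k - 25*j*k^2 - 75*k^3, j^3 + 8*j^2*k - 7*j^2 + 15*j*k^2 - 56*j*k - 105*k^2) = j^2 + 8*j*k + 15*k^2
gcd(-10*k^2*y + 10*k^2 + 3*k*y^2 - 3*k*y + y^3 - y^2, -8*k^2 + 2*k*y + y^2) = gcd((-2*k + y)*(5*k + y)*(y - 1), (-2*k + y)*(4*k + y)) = -2*k + y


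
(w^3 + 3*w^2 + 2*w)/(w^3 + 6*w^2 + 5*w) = (w + 2)/(w + 5)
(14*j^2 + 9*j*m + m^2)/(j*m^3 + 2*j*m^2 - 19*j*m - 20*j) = (14*j^2 + 9*j*m + m^2)/(j*(m^3 + 2*m^2 - 19*m - 20))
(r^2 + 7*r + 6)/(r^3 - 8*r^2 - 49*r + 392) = (r^2 + 7*r + 6)/(r^3 - 8*r^2 - 49*r + 392)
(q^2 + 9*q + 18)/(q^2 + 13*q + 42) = (q + 3)/(q + 7)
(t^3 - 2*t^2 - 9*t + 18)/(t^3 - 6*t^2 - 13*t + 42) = (t - 3)/(t - 7)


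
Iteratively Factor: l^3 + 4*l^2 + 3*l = (l + 1)*(l^2 + 3*l) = l*(l + 1)*(l + 3)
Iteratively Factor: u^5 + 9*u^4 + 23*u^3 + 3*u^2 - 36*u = (u - 1)*(u^4 + 10*u^3 + 33*u^2 + 36*u) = (u - 1)*(u + 3)*(u^3 + 7*u^2 + 12*u) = u*(u - 1)*(u + 3)*(u^2 + 7*u + 12) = u*(u - 1)*(u + 3)^2*(u + 4)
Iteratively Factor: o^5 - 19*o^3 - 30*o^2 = (o + 3)*(o^4 - 3*o^3 - 10*o^2) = o*(o + 3)*(o^3 - 3*o^2 - 10*o) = o*(o + 2)*(o + 3)*(o^2 - 5*o) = o*(o - 5)*(o + 2)*(o + 3)*(o)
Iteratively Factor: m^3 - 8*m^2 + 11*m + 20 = (m - 5)*(m^2 - 3*m - 4) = (m - 5)*(m + 1)*(m - 4)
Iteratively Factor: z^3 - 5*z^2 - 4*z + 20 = (z + 2)*(z^2 - 7*z + 10) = (z - 5)*(z + 2)*(z - 2)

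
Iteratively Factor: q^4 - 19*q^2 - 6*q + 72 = (q + 3)*(q^3 - 3*q^2 - 10*q + 24) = (q + 3)^2*(q^2 - 6*q + 8) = (q - 4)*(q + 3)^2*(q - 2)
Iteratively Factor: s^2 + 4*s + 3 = (s + 3)*(s + 1)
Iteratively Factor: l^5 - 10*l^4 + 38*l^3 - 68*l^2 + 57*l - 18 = (l - 1)*(l^4 - 9*l^3 + 29*l^2 - 39*l + 18) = (l - 3)*(l - 1)*(l^3 - 6*l^2 + 11*l - 6) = (l - 3)^2*(l - 1)*(l^2 - 3*l + 2) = (l - 3)^2*(l - 2)*(l - 1)*(l - 1)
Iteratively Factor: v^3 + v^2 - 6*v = (v)*(v^2 + v - 6) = v*(v - 2)*(v + 3)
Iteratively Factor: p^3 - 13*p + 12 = (p - 1)*(p^2 + p - 12) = (p - 3)*(p - 1)*(p + 4)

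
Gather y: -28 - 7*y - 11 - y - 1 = -8*y - 40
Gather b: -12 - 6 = -18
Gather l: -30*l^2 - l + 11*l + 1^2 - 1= -30*l^2 + 10*l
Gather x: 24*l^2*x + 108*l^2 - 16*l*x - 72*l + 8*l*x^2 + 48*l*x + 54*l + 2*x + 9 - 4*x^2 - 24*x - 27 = 108*l^2 - 18*l + x^2*(8*l - 4) + x*(24*l^2 + 32*l - 22) - 18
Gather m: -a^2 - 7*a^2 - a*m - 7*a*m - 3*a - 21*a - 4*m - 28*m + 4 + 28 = -8*a^2 - 24*a + m*(-8*a - 32) + 32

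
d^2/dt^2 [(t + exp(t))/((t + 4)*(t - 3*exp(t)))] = ((t + 4)^2*(t - 3*exp(t))^2*exp(t) + (t + 4)^2*(t - 3*exp(t))*(3*(t + exp(t))*exp(t) + 2*(exp(t) + 1)*(3*exp(t) - 1)) + 2*(t + 4)^2*(t + exp(t))*(3*exp(t) - 1)^2 - 2*(t + 4)*(t - 3*exp(t))^2*(exp(t) + 1) - 2*(t + 4)*(t - 3*exp(t))*(t + exp(t))*(3*exp(t) - 1) + 2*(t - 3*exp(t))^2*(t + exp(t)))/((t + 4)^3*(t - 3*exp(t))^3)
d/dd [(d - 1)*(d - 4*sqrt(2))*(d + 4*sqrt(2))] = 3*d^2 - 2*d - 32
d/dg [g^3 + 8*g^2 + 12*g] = 3*g^2 + 16*g + 12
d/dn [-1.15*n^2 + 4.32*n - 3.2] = 4.32 - 2.3*n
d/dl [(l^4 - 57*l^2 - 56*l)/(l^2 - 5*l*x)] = (2*l^3 - 15*l^2*x + 285*x + 56)/(l^2 - 10*l*x + 25*x^2)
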